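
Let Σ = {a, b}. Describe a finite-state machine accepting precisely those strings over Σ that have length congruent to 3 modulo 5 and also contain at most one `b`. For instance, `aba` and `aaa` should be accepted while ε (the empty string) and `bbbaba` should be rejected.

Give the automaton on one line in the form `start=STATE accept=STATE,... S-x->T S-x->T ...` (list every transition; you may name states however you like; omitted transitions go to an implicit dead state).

Run two small machines in parallel and take their product. One (5 states) tracks the input length modulo 5; the other (3 states) tracks the count of `b`s, saturating at 2. Each combined state is a pair, one component from each; accept when both components accept.
15 states suffice.
          a    b  
>  s0     s1   s2 
   s1     s3   s4 
   s2     s4   s5 
   s3     s6   s7 
   s4     s7   s8 
   s5     s8   s8 
 * s6     s9  s10 
 * s7    s10  s11 
   s8    s11  s11 
   s9     s0  s12 
   s10   s12  s13 
   s11   s13  s13 
   s12    s2  s14 
   s13   s14  s14 
   s14    s5   s5 
(> = start, * = accepting)

start=s0 accept=s6,s7 s0-a->s1 s0-b->s2 s1-a->s3 s1-b->s4 s2-a->s4 s2-b->s5 s3-a->s6 s3-b->s7 s4-a->s7 s4-b->s8 s5-a->s8 s5-b->s8 s6-a->s9 s6-b->s10 s7-a->s10 s7-b->s11 s8-a->s11 s8-b->s11 s9-a->s0 s9-b->s12 s10-a->s12 s10-b->s13 s11-a->s13 s11-b->s13 s12-a->s2 s12-b->s14 s13-a->s14 s13-b->s14 s14-a->s5 s14-b->s5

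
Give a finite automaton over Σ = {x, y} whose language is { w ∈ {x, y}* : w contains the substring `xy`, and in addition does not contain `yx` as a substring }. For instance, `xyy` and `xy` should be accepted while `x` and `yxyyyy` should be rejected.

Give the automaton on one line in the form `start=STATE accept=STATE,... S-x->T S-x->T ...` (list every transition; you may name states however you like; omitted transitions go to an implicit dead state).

start=S0 accept=S3 S0-x->S1 S0-y->S2 S1-x->S1 S1-y->S3 S2-x->S2 S2-y->S2 S3-x->S2 S3-y->S3

Build one automaton per condition and run them in lockstep. One (3 states) tracks whether and how much of `xy` has been seen; the other (3 states) tracks partial matches of the forbidden pattern `yx`. Each combined state is a pair, one component from each; accept when both components accept. After merging equivalent states the machine shrinks.
With 4 states:
        x   y  
>  S0   S1  S2 
   S1   S1  S3 
   S2   S2  S2 
 * S3   S2  S3 
(> = start, * = accepting)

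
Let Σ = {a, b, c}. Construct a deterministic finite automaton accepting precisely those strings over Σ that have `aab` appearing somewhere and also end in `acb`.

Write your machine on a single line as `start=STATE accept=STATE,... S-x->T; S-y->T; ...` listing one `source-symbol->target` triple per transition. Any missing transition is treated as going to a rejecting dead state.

Run two small machines in parallel and take their product. The first has 4 states tracking whether and how much of `aab` has been seen; the second has 4 states tracking how much of the suffix `acb` has currently been matched. A product state is a pair (one from each), accepting exactly when both do. After merging equivalent states the machine shrinks.
7 states suffice.
        a   b   c  
>  q0   q1  q0  q0 
   q1   q2  q0  q0 
   q2   q2  q3  q0 
   q3   q4  q3  q3 
   q4   q4  q3  q5 
   q5   q4  q6  q3 
 * q6   q4  q3  q3 
(> = start, * = accepting)

start=q0; accept=q6; q0-a->q1; q0-b->q0; q0-c->q0; q1-a->q2; q1-b->q0; q1-c->q0; q2-a->q2; q2-b->q3; q2-c->q0; q3-a->q4; q3-b->q3; q3-c->q3; q4-a->q4; q4-b->q3; q4-c->q5; q5-a->q4; q5-b->q6; q5-c->q3; q6-a->q4; q6-b->q3; q6-c->q3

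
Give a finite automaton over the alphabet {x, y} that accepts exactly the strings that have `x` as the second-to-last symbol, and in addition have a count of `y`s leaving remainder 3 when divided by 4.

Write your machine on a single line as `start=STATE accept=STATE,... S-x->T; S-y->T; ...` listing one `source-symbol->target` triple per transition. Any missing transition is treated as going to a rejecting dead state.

Run two small machines in parallel and take their product. One (7 states) tracks the last 2 symbols read; the other (4 states) tracks the count of `y`s modulo 4. Each combined state is a pair, one component from each; accept when both components accept. After merging equivalent states the machine shrinks.
An 8-state machine:
        x   y  
>  s0   s0  s1 
   s1   s1  s2 
   s2   s3  s4 
   s3   s3  s5 
   s4   s6  s0 
 * s5   s6  s0 
   s6   s7  s0 
 * s7   s7  s0 
(> = start, * = accepting)

start=s0; accept=s5,s7; s0-x->s0; s0-y->s1; s1-x->s1; s1-y->s2; s2-x->s3; s2-y->s4; s3-x->s3; s3-y->s5; s4-x->s6; s4-y->s0; s5-x->s6; s5-y->s0; s6-x->s7; s6-y->s0; s7-x->s7; s7-y->s0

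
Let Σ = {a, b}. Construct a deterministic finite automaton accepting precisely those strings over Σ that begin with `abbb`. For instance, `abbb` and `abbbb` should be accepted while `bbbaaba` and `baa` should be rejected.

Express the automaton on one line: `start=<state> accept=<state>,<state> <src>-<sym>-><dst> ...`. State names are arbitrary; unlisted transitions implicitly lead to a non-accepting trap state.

Walk along `abbb` while the input agrees: from S0 take `a` to S1, and so on. Any deviation drops to the rejecting sink S5. Once S4 is reached the prefix is confirmed and every continuation is accepted.
With 6 states:
        a   b  
>  S0   S1  S5 
   S1   S5  S2 
   S2   S5  S3 
   S3   S5  S4 
 * S4   S4  S4 
   S5   S5  S5 
(> = start, * = accepting)

start=S0 accept=S4 S0-a->S1 S0-b->S5 S1-a->S5 S1-b->S2 S2-a->S5 S2-b->S3 S3-a->S5 S3-b->S4 S4-a->S4 S4-b->S4 S5-a->S5 S5-b->S5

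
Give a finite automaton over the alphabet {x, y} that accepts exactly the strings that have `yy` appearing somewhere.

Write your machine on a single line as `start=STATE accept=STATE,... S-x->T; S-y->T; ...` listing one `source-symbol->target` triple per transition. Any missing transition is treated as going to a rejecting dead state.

States A..B record the length of the longest prefix of `yy` that matches the current input suffix. Reaching C means `yy` has been seen, and we stay there forever. Accept from C.
With 3 states:
       x  y 
>  A   A  B 
   B   A  C 
 * C   C  C 
(> = start, * = accepting)

start=A; accept=C; A-x->A; A-y->B; B-x->A; B-y->C; C-x->C; C-y->C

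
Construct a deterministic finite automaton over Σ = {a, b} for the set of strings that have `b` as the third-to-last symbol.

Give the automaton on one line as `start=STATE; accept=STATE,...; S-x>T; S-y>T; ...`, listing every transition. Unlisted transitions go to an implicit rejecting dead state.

A DFA must remember the last 3 symbols (since which symbol is third-to-last isn't known until the input ends). Use one state per possible window of the last ≤3 symbols; accept from those whose window starts with `b`.
With 15 states:
          a    b  
>  q0     q1   q2 
   q1     q3   q4 
   q2     q5   q6 
   q3     q7   q8 
   q4     q9  q10 
   q5    q11  q12 
   q6    q13  q14 
   q7     q7   q8 
   q8     q9  q10 
   q9    q11  q12 
   q10   q13  q14 
 * q11    q7   q8 
 * q12    q9  q10 
 * q13   q11  q12 
 * q14   q13  q14 
(> = start, * = accepting)

start=q0; accept=q11,q12,q13,q14; q0-a>q1; q0-b>q2; q1-a>q3; q1-b>q4; q2-a>q5; q2-b>q6; q3-a>q7; q3-b>q8; q4-a>q9; q4-b>q10; q5-a>q11; q5-b>q12; q6-a>q13; q6-b>q14; q7-a>q7; q7-b>q8; q8-a>q9; q8-b>q10; q9-a>q11; q9-b>q12; q10-a>q13; q10-b>q14; q11-a>q7; q11-b>q8; q12-a>q9; q12-b>q10; q13-a>q11; q13-b>q12; q14-a>q13; q14-b>q14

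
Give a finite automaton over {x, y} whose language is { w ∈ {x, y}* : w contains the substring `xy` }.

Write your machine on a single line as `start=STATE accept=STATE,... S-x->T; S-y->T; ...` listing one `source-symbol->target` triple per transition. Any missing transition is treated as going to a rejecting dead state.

start=q0; accept=q2; q0-x->q1; q0-y->q0; q1-x->q1; q1-y->q2; q2-x->q2; q2-y->q2

Track how much of `xy` has been matched so far: state q0 is no progress, q2 is the absorbing accept state reached once `xy` has occurred. Intermediate states record partial matches; on a mismatch, fall back to the longest reusable overlap.
3 states suffice.
        x   y  
>  q0   q1  q0 
   q1   q1  q2 
 * q2   q2  q2 
(> = start, * = accepting)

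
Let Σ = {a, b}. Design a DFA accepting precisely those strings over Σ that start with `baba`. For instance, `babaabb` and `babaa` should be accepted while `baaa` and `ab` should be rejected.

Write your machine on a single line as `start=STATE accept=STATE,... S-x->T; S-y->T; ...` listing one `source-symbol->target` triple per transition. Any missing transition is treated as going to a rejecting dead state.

start=q0; accept=q4; q0-a->q5; q0-b->q1; q1-a->q2; q1-b->q5; q2-a->q5; q2-b->q3; q3-a->q4; q3-b->q5; q4-a->q4; q4-b->q4; q5-a->q5; q5-b->q5

Check the first 4 symbols one by one: q0 through q3 record how many have matched `baba` so far; any wrong symbol goes to the dead state q5. After all 4 match we enter the accepting sink q4.
        a   b  
>  q0   q5  q1 
   q1   q2  q5 
   q2   q5  q3 
   q3   q4  q5 
 * q4   q4  q4 
   q5   q5  q5 
(> = start, * = accepting)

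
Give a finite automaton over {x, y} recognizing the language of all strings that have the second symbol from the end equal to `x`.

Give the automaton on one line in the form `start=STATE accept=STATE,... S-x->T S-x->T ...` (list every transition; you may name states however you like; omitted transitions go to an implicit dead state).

start=A accept=D,E A-x->B A-y->C B-x->D B-y->E C-x->F C-y->G D-x->D D-y->E E-x->F E-y->G F-x->D F-y->E G-x->F G-y->G

A DFA must remember the last 2 symbols (since which symbol is second-to-last isn't known until the input ends). Use one state per possible window of the last ≤2 symbols; accept from those whose window starts with `x`.
7 states suffice.
       x  y 
>  A   B  C 
   B   D  E 
   C   F  G 
 * D   D  E 
 * E   F  G 
   F   D  E 
   G   F  G 
(> = start, * = accepting)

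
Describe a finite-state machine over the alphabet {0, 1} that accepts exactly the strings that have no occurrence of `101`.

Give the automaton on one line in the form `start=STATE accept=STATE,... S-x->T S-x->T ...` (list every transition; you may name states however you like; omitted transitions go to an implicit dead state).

start=S0 accept=S0,S1,S2 S0-0->S0 S0-1->S1 S1-0->S2 S1-1->S1 S2-0->S0 S2-1->S3 S3-0->S3 S3-1->S3

This is the complement of 'contains `101`'. Use the same substring-matching states — S0 through S3 holding how much of `101` has just been matched — but flip the accepting set: everything except the trap S3 accepts.
4 states suffice.
        0   1  
>* S0   S0  S1 
 * S1   S2  S1 
 * S2   S0  S3 
   S3   S3  S3 
(> = start, * = accepting)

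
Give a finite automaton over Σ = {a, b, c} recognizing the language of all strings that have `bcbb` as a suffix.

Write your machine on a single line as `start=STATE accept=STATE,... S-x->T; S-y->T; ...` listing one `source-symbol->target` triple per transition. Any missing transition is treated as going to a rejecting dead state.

Remember how much of `bcbb` the current input suffix matches. State q0 means no match yet; q1 means the last symbol is `b`; q2 means the last 2 symbols are `bc`; q3 means the last 3 symbols are `bcb`; q4 means the last 4 symbols are `bcbb`. Only q4 accepts. On a mismatch, fall back to the longest proper suffix that is still a prefix of `bcbb`.
A 5-state machine:
        a   b   c  
>  q0   q0  q1  q0 
   q1   q0  q1  q2 
   q2   q0  q3  q0 
   q3   q0  q4  q2 
 * q4   q0  q1  q2 
(> = start, * = accepting)

start=q0; accept=q4; q0-a->q0; q0-b->q1; q0-c->q0; q1-a->q0; q1-b->q1; q1-c->q2; q2-a->q0; q2-b->q3; q2-c->q0; q3-a->q0; q3-b->q4; q3-c->q2; q4-a->q0; q4-b->q1; q4-c->q2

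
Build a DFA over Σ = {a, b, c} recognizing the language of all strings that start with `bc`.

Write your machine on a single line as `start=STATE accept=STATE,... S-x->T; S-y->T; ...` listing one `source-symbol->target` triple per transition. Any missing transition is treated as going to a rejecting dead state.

Check the first 2 symbols one by one: s0 through s1 record how many have matched `bc` so far; any wrong symbol goes to the dead state s3. After all 2 match we enter the accepting sink s2.
A 4-state machine:
        a   b   c  
>  s0   s3  s1  s3 
   s1   s3  s3  s2 
 * s2   s2  s2  s2 
   s3   s3  s3  s3 
(> = start, * = accepting)

start=s0; accept=s2; s0-a->s3; s0-b->s1; s0-c->s3; s1-a->s3; s1-b->s3; s1-c->s2; s2-a->s2; s2-b->s2; s2-c->s2; s3-a->s3; s3-b->s3; s3-c->s3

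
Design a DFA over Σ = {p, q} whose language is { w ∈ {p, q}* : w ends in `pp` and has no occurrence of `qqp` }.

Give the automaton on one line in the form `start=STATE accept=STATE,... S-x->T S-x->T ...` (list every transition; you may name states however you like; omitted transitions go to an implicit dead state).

Run two small machines in parallel and take their product. The first has 3 states tracking how much of the suffix `pp` has currently been matched; the second has 4 states tracking partial matches of the forbidden pattern `qqp`. A product state is a pair (one from each), accepting exactly when both do. After merging equivalent states the machine shrinks.
5 states suffice.
        p   q  
>  S0   S1  S2 
   S1   S3  S2 
   S2   S1  S4 
 * S3   S3  S2 
   S4   S4  S4 
(> = start, * = accepting)

start=S0 accept=S3 S0-p->S1 S0-q->S2 S1-p->S3 S1-q->S2 S2-p->S1 S2-q->S4 S3-p->S3 S3-q->S2 S4-p->S4 S4-q->S4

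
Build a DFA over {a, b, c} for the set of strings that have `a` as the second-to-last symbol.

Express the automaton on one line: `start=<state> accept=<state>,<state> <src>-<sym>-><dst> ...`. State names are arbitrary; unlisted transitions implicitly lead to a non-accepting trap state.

Because acceptance depends on a position counted from the end, the machine has to buffer the most recent 2 symbols. Make each state the string of the last up-to-2 symbols read; on input `x` shift the window left and append `x`. Accept when the buffered window has length 2 and begins with `a`.
13 states suffice.
          a    b    c  
>  S0     S1   S2   S3 
   S1     S4   S5   S6 
   S2     S7   S8   S9 
   S3    S10  S11  S12 
 * S4     S4   S5   S6 
 * S5     S7   S8   S9 
 * S6    S10  S11  S12 
   S7     S4   S5   S6 
   S8     S7   S8   S9 
   S9    S10  S11  S12 
   S10    S4   S5   S6 
   S11    S7   S8   S9 
   S12   S10  S11  S12 
(> = start, * = accepting)

start=S0 accept=S4,S5,S6 S0-a->S1 S0-b->S2 S0-c->S3 S1-a->S4 S1-b->S5 S1-c->S6 S2-a->S7 S2-b->S8 S2-c->S9 S3-a->S10 S3-b->S11 S3-c->S12 S4-a->S4 S4-b->S5 S4-c->S6 S5-a->S7 S5-b->S8 S5-c->S9 S6-a->S10 S6-b->S11 S6-c->S12 S7-a->S4 S7-b->S5 S7-c->S6 S8-a->S7 S8-b->S8 S8-c->S9 S9-a->S10 S9-b->S11 S9-c->S12 S10-a->S4 S10-b->S5 S10-c->S6 S11-a->S7 S11-b->S8 S11-c->S9 S12-a->S10 S12-b->S11 S12-c->S12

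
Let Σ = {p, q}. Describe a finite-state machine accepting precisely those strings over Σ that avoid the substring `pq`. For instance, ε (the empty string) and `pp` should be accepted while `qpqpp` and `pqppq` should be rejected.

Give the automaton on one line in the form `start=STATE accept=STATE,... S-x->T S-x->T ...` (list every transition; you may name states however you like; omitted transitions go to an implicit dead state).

This is the complement of 'contains `pq`'. Use the same substring-matching states — A through C holding how much of `pq` has just been matched — but flip the accepting set: everything except the trap C accepts.
3 states suffice.
       p  q 
>* A   B  A 
 * B   B  C 
   C   C  C 
(> = start, * = accepting)

start=A accept=A,B A-p->B A-q->A B-p->B B-q->C C-p->C C-q->C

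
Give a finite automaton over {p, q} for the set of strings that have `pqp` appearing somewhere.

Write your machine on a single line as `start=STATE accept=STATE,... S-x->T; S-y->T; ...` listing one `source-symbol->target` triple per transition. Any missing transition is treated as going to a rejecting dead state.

start=S0; accept=S3; S0-p->S1; S0-q->S0; S1-p->S1; S1-q->S2; S2-p->S3; S2-q->S0; S3-p->S3; S3-q->S3

States S0..S2 record the length of the longest prefix of `pqp` that matches the current input suffix. Reaching S3 means `pqp` has been seen, and we stay there forever. Accept from S3.
4 states suffice.
        p   q  
>  S0   S1  S0 
   S1   S1  S2 
   S2   S3  S0 
 * S3   S3  S3 
(> = start, * = accepting)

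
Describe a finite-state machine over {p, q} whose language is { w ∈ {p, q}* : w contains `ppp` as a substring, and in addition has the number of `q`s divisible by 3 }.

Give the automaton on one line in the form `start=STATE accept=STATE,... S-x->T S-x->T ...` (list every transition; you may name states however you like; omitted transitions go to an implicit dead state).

start=S0 accept=S6 S0-p->S1 S0-q->S2 S1-p->S3 S1-q->S2 S2-p->S4 S2-q->S5 S3-p->S6 S3-q->S2 S4-p->S7 S4-q->S5 S5-p->S8 S5-q->S0 S6-p->S6 S6-q->S9 S7-p->S9 S7-q->S5 S8-p->S10 S8-q->S0 S9-p->S9 S9-q->S11 S10-p->S11 S10-q->S0 S11-p->S11 S11-q->S6

Handle the two conditions separately and then intersect. One (4 states) tracks whether and how much of `ppp` has been seen; the other (3 states) tracks the count of `q`s modulo 3. Each combined state is a pair, one component from each; accept when both components accept.
12 states suffice.
          p    q  
>  S0     S1   S2 
   S1     S3   S2 
   S2     S4   S5 
   S3     S6   S2 
   S4     S7   S5 
   S5     S8   S0 
 * S6     S6   S9 
   S7     S9   S5 
   S8    S10   S0 
   S9     S9  S11 
   S10   S11   S0 
   S11   S11   S6 
(> = start, * = accepting)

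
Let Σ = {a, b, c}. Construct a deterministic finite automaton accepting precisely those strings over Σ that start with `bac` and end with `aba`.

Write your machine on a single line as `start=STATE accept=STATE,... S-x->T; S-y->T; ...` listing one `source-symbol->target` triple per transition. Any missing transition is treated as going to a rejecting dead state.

Build one automaton per condition and run them in lockstep. One (5 states) tracks whether the input so far still matches the prefix `bac`; the other (4 states) tracks how much of the suffix `aba` has currently been matched. Each combined state is a pair, one component from each; accept when both components accept. After merging equivalent states the machine shrinks.
        a   b   c  
>  S0   S1  S2  S1 
   S1   S1  S1  S1 
   S2   S3  S1  S1 
   S3   S1  S1  S4 
   S4   S5  S4  S4 
   S5   S5  S6  S4 
   S6   S7  S4  S4 
 * S7   S5  S6  S4 
(> = start, * = accepting)

start=S0; accept=S7; S0-a->S1; S0-b->S2; S0-c->S1; S1-a->S1; S1-b->S1; S1-c->S1; S2-a->S3; S2-b->S1; S2-c->S1; S3-a->S1; S3-b->S1; S3-c->S4; S4-a->S5; S4-b->S4; S4-c->S4; S5-a->S5; S5-b->S6; S5-c->S4; S6-a->S7; S6-b->S4; S6-c->S4; S7-a->S5; S7-b->S6; S7-c->S4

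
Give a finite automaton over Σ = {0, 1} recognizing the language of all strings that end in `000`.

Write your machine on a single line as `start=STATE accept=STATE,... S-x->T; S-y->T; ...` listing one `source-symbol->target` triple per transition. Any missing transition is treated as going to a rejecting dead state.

Let each state record the length of the longest suffix of the input read so far that is also a prefix of `000`. q1 means the last symbol is `0`; q2 means the last 2 symbols are `00`; q3 means the last 3 symbols are `000`. Accept only at q3, where the string currently ends in `000`.
        0   1  
>  q0   q1  q0 
   q1   q2  q0 
   q2   q3  q0 
 * q3   q3  q0 
(> = start, * = accepting)

start=q0; accept=q3; q0-0->q1; q0-1->q0; q1-0->q2; q1-1->q0; q2-0->q3; q2-1->q0; q3-0->q3; q3-1->q0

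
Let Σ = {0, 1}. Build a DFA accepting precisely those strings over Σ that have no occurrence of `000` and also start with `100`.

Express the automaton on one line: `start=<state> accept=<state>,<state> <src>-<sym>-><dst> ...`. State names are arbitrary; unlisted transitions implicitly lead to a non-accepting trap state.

start=q0 accept=q4,q5,q6 q0-0->q1 q0-1->q2 q1-0->q1 q1-1->q1 q2-0->q3 q2-1->q1 q3-0->q4 q3-1->q1 q4-0->q1 q4-1->q5 q5-0->q6 q5-1->q5 q6-0->q4 q6-1->q5

Run two small machines in parallel and take their product. The first has 4 states tracking partial matches of the forbidden pattern `000`; the second has 5 states tracking whether the input so far still matches the prefix `100`. A product state is a pair (one from each), accepting exactly when both do. Equivalent product states are then merged.
With 7 states:
        0   1  
>  q0   q1  q2 
   q1   q1  q1 
   q2   q3  q1 
   q3   q4  q1 
 * q4   q1  q5 
 * q5   q6  q5 
 * q6   q4  q5 
(> = start, * = accepting)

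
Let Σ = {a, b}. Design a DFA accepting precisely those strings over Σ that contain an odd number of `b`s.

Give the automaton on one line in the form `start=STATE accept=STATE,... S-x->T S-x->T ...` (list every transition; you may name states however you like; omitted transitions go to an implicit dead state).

Keep the running count of `b`s modulo 2: each `b` advances along the cycle q0 → q1 → q0 while other symbols loop. Accept at q1.
With 2 states:
        a   b  
>  q0   q0  q1 
 * q1   q1  q0 
(> = start, * = accepting)

start=q0 accept=q1 q0-a->q0 q0-b->q1 q1-a->q1 q1-b->q0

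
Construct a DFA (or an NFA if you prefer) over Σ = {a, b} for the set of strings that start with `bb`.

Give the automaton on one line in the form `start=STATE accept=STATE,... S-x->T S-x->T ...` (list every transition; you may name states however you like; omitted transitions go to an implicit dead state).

start=q0 accept=q2 q0-a->q3 q0-b->q1 q1-a->q3 q1-b->q2 q2-a->q2 q2-b->q2 q3-a->q3 q3-b->q3

Walk along `bb` while the input agrees: from q0 take `b` to q1, and so on. Any deviation drops to the rejecting sink q3. Once q2 is reached the prefix is confirmed and every continuation is accepted.
4 states suffice.
        a   b  
>  q0   q3  q1 
   q1   q3  q2 
 * q2   q2  q2 
   q3   q3  q3 
(> = start, * = accepting)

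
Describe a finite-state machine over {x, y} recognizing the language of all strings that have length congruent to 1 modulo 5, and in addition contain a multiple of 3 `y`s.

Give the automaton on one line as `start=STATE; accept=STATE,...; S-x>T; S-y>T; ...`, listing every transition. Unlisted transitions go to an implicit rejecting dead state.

start=q0; accept=q1; q0-x>q1; q0-y>q2; q1-x>q3; q1-y>q4; q2-x>q4; q2-y>q5; q3-x>q6; q3-y>q7; q4-x>q7; q4-y>q8; q5-x>q8; q5-y>q6; q6-x>q9; q6-y>q10; q7-x>q10; q7-y>q11; q8-x>q11; q8-y>q9; q9-x>q0; q9-y>q12; q10-x>q12; q10-y>q13; q11-x>q13; q11-y>q0; q12-x>q2; q12-y>q14; q13-x>q14; q13-y>q1; q14-x>q5; q14-y>q3

Build one automaton per condition and run them in lockstep. One (5 states) tracks the input length modulo 5; the other (3 states) tracks the count of `y`s modulo 3. Each combined state is a pair, one component from each; accept when both components accept.
A 15-state machine:
          x    y  
>  q0     q1   q2 
 * q1     q3   q4 
   q2     q4   q5 
   q3     q6   q7 
   q4     q7   q8 
   q5     q8   q6 
   q6     q9  q10 
   q7    q10  q11 
   q8    q11   q9 
   q9     q0  q12 
   q10   q12  q13 
   q11   q13   q0 
   q12    q2  q14 
   q13   q14   q1 
   q14    q5   q3 
(> = start, * = accepting)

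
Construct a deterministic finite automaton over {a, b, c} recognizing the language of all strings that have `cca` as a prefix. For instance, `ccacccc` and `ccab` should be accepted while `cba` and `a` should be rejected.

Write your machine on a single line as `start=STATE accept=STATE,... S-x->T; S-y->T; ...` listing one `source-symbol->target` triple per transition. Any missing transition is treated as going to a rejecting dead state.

start=s0; accept=s3; s0-a->s4; s0-b->s4; s0-c->s1; s1-a->s4; s1-b->s4; s1-c->s2; s2-a->s3; s2-b->s4; s2-c->s4; s3-a->s3; s3-b->s3; s3-c->s3; s4-a->s4; s4-b->s4; s4-c->s4

Check the first 3 symbols one by one: s0 through s2 record how many have matched `cca` so far; any wrong symbol goes to the dead state s4. After all 3 match we enter the accepting sink s3.
A 5-state machine:
        a   b   c  
>  s0   s4  s4  s1 
   s1   s4  s4  s2 
   s2   s3  s4  s4 
 * s3   s3  s3  s3 
   s4   s4  s4  s4 
(> = start, * = accepting)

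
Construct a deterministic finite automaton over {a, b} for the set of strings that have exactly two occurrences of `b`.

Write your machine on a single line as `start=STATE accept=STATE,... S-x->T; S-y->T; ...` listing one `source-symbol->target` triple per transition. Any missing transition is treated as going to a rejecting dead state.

Only the number of `b`s matters, and only up to 3. Make a chain S0 → S1 → S2 → S3 advanced by each `b` (with S3 absorbing); every other symbol self-loops. The accepting set is {S2}.
With 4 states:
        a   b  
>  S0   S0  S1 
   S1   S1  S2 
 * S2   S2  S3 
   S3   S3  S3 
(> = start, * = accepting)

start=S0; accept=S2; S0-a->S0; S0-b->S1; S1-a->S1; S1-b->S2; S2-a->S2; S2-b->S3; S3-a->S3; S3-b->S3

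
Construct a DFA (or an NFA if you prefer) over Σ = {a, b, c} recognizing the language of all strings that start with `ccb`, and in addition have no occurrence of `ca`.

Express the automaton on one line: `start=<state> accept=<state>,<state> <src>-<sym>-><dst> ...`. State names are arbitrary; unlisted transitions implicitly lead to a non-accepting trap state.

start=q0 accept=q4,q5 q0-a->q1 q0-b->q1 q0-c->q2 q1-a->q1 q1-b->q1 q1-c->q1 q2-a->q1 q2-b->q1 q2-c->q3 q3-a->q1 q3-b->q4 q3-c->q1 q4-a->q4 q4-b->q4 q4-c->q5 q5-a->q1 q5-b->q4 q5-c->q5

Handle the two conditions separately and then intersect. One (5 states) tracks whether the input so far still matches the prefix `ccb`; the other (3 states) tracks partial matches of the forbidden pattern `ca`. Each combined state is a pair, one component from each; accept when both components accept. After merging equivalent states the machine shrinks.
6 states suffice.
        a   b   c  
>  q0   q1  q1  q2 
   q1   q1  q1  q1 
   q2   q1  q1  q3 
   q3   q1  q4  q1 
 * q4   q4  q4  q5 
 * q5   q1  q4  q5 
(> = start, * = accepting)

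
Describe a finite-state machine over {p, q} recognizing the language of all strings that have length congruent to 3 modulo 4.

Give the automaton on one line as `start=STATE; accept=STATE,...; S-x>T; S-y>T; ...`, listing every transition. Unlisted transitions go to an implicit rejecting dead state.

Count input length modulo 4: every symbol advances one step around the cycle s0 → s1 → s2 → s3 → s0. Accept at s3.
4 states suffice.
        p   q  
>  s0   s1  s1 
   s1   s2  s2 
   s2   s3  s3 
 * s3   s0  s0 
(> = start, * = accepting)

start=s0; accept=s3; s0-p>s1; s0-q>s1; s1-p>s2; s1-q>s2; s2-p>s3; s2-q>s3; s3-p>s0; s3-q>s0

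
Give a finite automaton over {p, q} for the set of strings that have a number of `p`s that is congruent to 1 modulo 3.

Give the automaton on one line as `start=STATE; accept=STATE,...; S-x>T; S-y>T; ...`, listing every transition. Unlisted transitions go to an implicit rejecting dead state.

Keep the running count of `p`s modulo 3: each `p` advances along the cycle A → B → C → A while other symbols loop. Accept at B.
A 3-state machine:
       p  q 
>  A   B  A 
 * B   C  B 
   C   A  C 
(> = start, * = accepting)

start=A; accept=B; A-p>B; A-q>A; B-p>C; B-q>B; C-p>A; C-q>C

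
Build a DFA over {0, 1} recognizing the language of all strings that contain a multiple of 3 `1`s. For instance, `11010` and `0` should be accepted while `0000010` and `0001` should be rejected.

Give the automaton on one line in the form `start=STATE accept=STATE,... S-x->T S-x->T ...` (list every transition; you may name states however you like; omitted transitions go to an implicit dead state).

Keep the running count of `1`s modulo 3: each `1` advances along the cycle q0 → q1 → q2 → q0 while other symbols loop. Accept at q0.
3 states suffice.
        0   1  
>* q0   q0  q1 
   q1   q1  q2 
   q2   q2  q0 
(> = start, * = accepting)

start=q0 accept=q0 q0-0->q0 q0-1->q1 q1-0->q1 q1-1->q2 q2-0->q2 q2-1->q0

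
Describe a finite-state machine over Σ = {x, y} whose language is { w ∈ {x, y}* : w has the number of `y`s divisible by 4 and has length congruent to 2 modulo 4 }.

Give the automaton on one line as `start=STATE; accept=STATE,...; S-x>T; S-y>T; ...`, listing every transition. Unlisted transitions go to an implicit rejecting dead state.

start=A; accept=D; A-x>B; A-y>C; B-x>D; B-y>E; C-x>E; C-y>F; D-x>G; D-y>H; E-x>H; E-y>I; F-x>I; F-y>J; G-x>A; G-y>K; H-x>K; H-y>L; I-x>L; I-y>M; J-x>M; J-y>A; K-x>C; K-y>N; L-x>N; L-y>O; M-x>O; M-y>B; N-x>F; N-y>P; O-x>P; O-y>D; P-x>J; P-y>G

Run two small machines in parallel and take their product. One (4 states) tracks the count of `y`s modulo 4; the other (4 states) tracks the input length modulo 4. Each combined state is a pair, one component from each; accept when both components accept.
A 16-state machine:
       x  y 
>  A   B  C 
   B   D  E 
   C   E  F 
 * D   G  H 
   E   H  I 
   F   I  J 
   G   A  K 
   H   K  L 
   I   L  M 
   J   M  A 
   K   C  N 
   L   N  O 
   M   O  B 
   N   F  P 
   O   P  D 
   P   J  G 
(> = start, * = accepting)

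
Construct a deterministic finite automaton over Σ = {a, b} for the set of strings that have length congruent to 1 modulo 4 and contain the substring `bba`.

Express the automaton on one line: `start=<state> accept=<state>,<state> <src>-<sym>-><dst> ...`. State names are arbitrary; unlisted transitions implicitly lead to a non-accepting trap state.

start=q0 accept=q14 q0-a->q1 q0-b->q2 q1-a->q3 q1-b->q4 q2-a->q3 q2-b->q5 q3-a->q6 q3-b->q7 q4-a->q6 q4-b->q8 q5-a->q9 q5-b->q8 q6-a->q0 q6-b->q10 q7-a->q0 q7-b->q11 q8-a->q12 q8-b->q11 q9-a->q12 q9-b->q12 q10-a->q1 q10-b->q13 q11-a->q14 q11-b->q13 q12-a->q14 q12-b->q14 q13-a->q15 q13-b->q5 q14-a->q15 q14-b->q15 q15-a->q9 q15-b->q9

Build one automaton per condition and run them in lockstep. One (4 states) tracks the input length modulo 4; the other (4 states) tracks whether and how much of `bba` has been seen. Each combined state is a pair, one component from each; accept when both components accept.
A 16-state machine:
          a    b  
>  q0     q1   q2 
   q1     q3   q4 
   q2     q3   q5 
   q3     q6   q7 
   q4     q6   q8 
   q5     q9   q8 
   q6     q0  q10 
   q7     q0  q11 
   q8    q12  q11 
   q9    q12  q12 
   q10    q1  q13 
   q11   q14  q13 
   q12   q14  q14 
   q13   q15   q5 
 * q14   q15  q15 
   q15    q9   q9 
(> = start, * = accepting)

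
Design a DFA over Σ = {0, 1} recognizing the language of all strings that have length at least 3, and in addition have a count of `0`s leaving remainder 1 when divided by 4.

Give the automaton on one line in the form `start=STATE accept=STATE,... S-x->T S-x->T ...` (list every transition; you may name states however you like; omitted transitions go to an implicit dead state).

Run two small machines in parallel and take their product. The first has 5 states tracking the input length, saturating at 4; the second has 4 states tracking the count of `0`s modulo 4. A product state is a pair (one from each), accepting exactly when both do.
14 states suffice.
       0  1 
>  A   B  C 
   B   D  E 
   C   E  F 
   D   G  H 
   E   H  I 
   F   I  J 
   G   K  L 
   H   L  M 
 * I   M  N 
   J   N  K 
   K   N  K 
   L   K  L 
   M   L  M 
 * N   M  N 
(> = start, * = accepting)

start=A accept=I,N A-0->B A-1->C B-0->D B-1->E C-0->E C-1->F D-0->G D-1->H E-0->H E-1->I F-0->I F-1->J G-0->K G-1->L H-0->L H-1->M I-0->M I-1->N J-0->N J-1->K K-0->N K-1->K L-0->K L-1->L M-0->L M-1->M N-0->M N-1->N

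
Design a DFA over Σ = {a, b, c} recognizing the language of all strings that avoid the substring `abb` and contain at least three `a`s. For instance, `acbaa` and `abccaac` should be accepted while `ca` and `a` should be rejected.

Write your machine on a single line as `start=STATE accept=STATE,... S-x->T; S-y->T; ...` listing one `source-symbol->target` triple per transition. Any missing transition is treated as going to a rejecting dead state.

Handle the two conditions separately and then intersect. The first has 4 states tracking partial matches of the forbidden pattern `abb`; the second has 5 states tracking the count of `a`s, saturating at 4. A product state is a pair (one from each), accepting exactly when both do. Minimizing collapses redundant product states.
An 11-state machine:
          a    b    c  
>  s0     s1   s0   s0 
   s1     s2   s3   s4 
   s2     s5   s6   s7 
   s3     s2   s8   s4 
   s4     s2   s4   s4 
 * s5     s5   s9  s10 
   s6     s5   s8   s7 
   s7     s5   s7   s7 
   s8     s8   s8   s8 
 * s9     s5   s8  s10 
 * s10    s5  s10  s10 
(> = start, * = accepting)

start=s0; accept=s5,s9,s10; s0-a->s1; s0-b->s0; s0-c->s0; s1-a->s2; s1-b->s3; s1-c->s4; s2-a->s5; s2-b->s6; s2-c->s7; s3-a->s2; s3-b->s8; s3-c->s4; s4-a->s2; s4-b->s4; s4-c->s4; s5-a->s5; s5-b->s9; s5-c->s10; s6-a->s5; s6-b->s8; s6-c->s7; s7-a->s5; s7-b->s7; s7-c->s7; s8-a->s8; s8-b->s8; s8-c->s8; s9-a->s5; s9-b->s8; s9-c->s10; s10-a->s5; s10-b->s10; s10-c->s10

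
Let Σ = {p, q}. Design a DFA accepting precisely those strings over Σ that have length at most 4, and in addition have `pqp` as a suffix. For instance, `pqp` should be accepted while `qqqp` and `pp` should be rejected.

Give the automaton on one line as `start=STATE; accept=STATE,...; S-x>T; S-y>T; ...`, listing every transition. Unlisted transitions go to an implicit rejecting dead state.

Run two small machines in parallel and take their product. One (6 states) tracks the input length, saturating at 5; the other (4 states) tracks how much of the suffix `pqp` has currently been matched. Each combined state is a pair, one component from each; accept when both components accept.
An 18-state machine:
       p  q 
>  A   B  C 
   B   D  E 
   C   D  F 
   D   G  H 
   E   I  J 
   F   G  J 
   G   K  L 
   H   M  N 
 * I   K  L 
   J   K  N 
   K   O  P 
   L   Q  R 
 * M   O  P 
   N   O  R 
   O   O  P 
   P   Q  R 
   Q   O  P 
   R   O  R 
(> = start, * = accepting)

start=A; accept=I,M; A-p>B; A-q>C; B-p>D; B-q>E; C-p>D; C-q>F; D-p>G; D-q>H; E-p>I; E-q>J; F-p>G; F-q>J; G-p>K; G-q>L; H-p>M; H-q>N; I-p>K; I-q>L; J-p>K; J-q>N; K-p>O; K-q>P; L-p>Q; L-q>R; M-p>O; M-q>P; N-p>O; N-q>R; O-p>O; O-q>P; P-p>Q; P-q>R; Q-p>O; Q-q>P; R-p>O; R-q>R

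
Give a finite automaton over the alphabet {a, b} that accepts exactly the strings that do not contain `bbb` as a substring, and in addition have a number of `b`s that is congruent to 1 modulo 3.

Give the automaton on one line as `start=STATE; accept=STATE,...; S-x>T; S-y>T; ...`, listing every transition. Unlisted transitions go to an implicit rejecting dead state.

start=s0; accept=s1,s2,s10; s0-a>s0; s0-b>s1; s1-a>s2; s1-b>s3; s2-a>s2; s2-b>s4; s3-a>s5; s3-b>s6; s4-a>s5; s4-b>s7; s5-a>s5; s5-b>s8; s6-a>s6; s6-b>s9; s7-a>s0; s7-b>s9; s8-a>s0; s8-b>s10; s9-a>s9; s9-b>s11; s10-a>s2; s10-b>s11; s11-a>s11; s11-b>s6

Run two small machines in parallel and take their product. One (4 states) tracks partial matches of the forbidden pattern `bbb`; the other (3 states) tracks the count of `b`s modulo 3. Each combined state is a pair, one component from each; accept when both components accept.
12 states suffice.
          a    b  
>  s0     s0   s1 
 * s1     s2   s3 
 * s2     s2   s4 
   s3     s5   s6 
   s4     s5   s7 
   s5     s5   s8 
   s6     s6   s9 
   s7     s0   s9 
   s8     s0  s10 
   s9     s9  s11 
 * s10    s2  s11 
   s11   s11   s6 
(> = start, * = accepting)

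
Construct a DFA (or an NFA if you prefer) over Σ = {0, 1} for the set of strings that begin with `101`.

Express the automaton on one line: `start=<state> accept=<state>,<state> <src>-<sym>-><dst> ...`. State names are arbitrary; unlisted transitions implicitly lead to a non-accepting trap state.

Check the first 3 symbols one by one: q0 through q2 record how many have matched `101` so far; any wrong symbol goes to the dead state q4. After all 3 match we enter the accepting sink q3.
        0   1  
>  q0   q4  q1 
   q1   q2  q4 
   q2   q4  q3 
 * q3   q3  q3 
   q4   q4  q4 
(> = start, * = accepting)

start=q0 accept=q3 q0-0->q4 q0-1->q1 q1-0->q2 q1-1->q4 q2-0->q4 q2-1->q3 q3-0->q3 q3-1->q3 q4-0->q4 q4-1->q4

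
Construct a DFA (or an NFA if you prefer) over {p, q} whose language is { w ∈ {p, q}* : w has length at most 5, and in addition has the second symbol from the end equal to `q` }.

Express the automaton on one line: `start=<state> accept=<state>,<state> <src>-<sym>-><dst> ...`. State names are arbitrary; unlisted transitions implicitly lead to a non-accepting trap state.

start=s0 accept=s5,s6,s9,s10,s13,s14 s0-p->s1 s0-q->s2 s1-p->s3 s1-q->s4 s2-p->s5 s2-q->s6 s3-p->s7 s3-q->s8 s4-p->s9 s4-q->s10 s5-p->s7 s5-q->s8 s6-p->s9 s6-q->s10 s7-p->s11 s7-q->s12 s8-p->s13 s8-q->s14 s9-p->s11 s9-q->s12 s10-p->s13 s10-q->s14 s11-p->s11 s11-q->s11 s12-p->s13 s12-q->s13 s13-p->s11 s13-q->s11 s14-p->s13 s14-q->s13

Run two small machines in parallel and take their product. One (7 states) tracks the input length, saturating at 6; the other (7 states) tracks the last 2 symbols read. Each combined state is a pair, one component from each; accept when both components accept. After merging equivalent states the machine shrinks.
15 states suffice.
          p    q  
>  s0     s1   s2 
   s1     s3   s4 
   s2     s5   s6 
   s3     s7   s8 
   s4     s9  s10 
 * s5     s7   s8 
 * s6     s9  s10 
   s7    s11  s12 
   s8    s13  s14 
 * s9    s11  s12 
 * s10   s13  s14 
   s11   s11  s11 
   s12   s13  s13 
 * s13   s11  s11 
 * s14   s13  s13 
(> = start, * = accepting)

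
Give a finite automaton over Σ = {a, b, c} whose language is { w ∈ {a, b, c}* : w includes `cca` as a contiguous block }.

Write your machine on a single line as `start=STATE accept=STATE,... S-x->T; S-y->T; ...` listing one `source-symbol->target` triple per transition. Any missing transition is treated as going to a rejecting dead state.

States q0..q2 record the length of the longest prefix of `cca` that matches the current input suffix. Reaching q3 means `cca` has been seen, and we stay there forever. Accept from q3.
With 4 states:
        a   b   c  
>  q0   q0  q0  q1 
   q1   q0  q0  q2 
   q2   q3  q0  q2 
 * q3   q3  q3  q3 
(> = start, * = accepting)

start=q0; accept=q3; q0-a->q0; q0-b->q0; q0-c->q1; q1-a->q0; q1-b->q0; q1-c->q2; q2-a->q3; q2-b->q0; q2-c->q2; q3-a->q3; q3-b->q3; q3-c->q3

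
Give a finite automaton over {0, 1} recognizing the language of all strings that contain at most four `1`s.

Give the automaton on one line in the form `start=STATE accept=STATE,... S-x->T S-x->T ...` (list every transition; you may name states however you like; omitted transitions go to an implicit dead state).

start=S0 accept=S0,S1,S2,S3,S4 S0-0->S0 S0-1->S1 S1-0->S1 S1-1->S2 S2-0->S2 S2-1->S3 S3-0->S3 S3-1->S4 S4-0->S4 S4-1->S5 S5-0->S5 S5-1->S5

Count `1`s, saturating at 5: states S0 through S4 mean 0 through 4 `1`s seen; S5 means more than 4. Each `1` increments (capped at S5); other symbols loop. Accept from {S0, S1, S2, S3, S4}.
6 states suffice.
        0   1  
>* S0   S0  S1 
 * S1   S1  S2 
 * S2   S2  S3 
 * S3   S3  S4 
 * S4   S4  S5 
   S5   S5  S5 
(> = start, * = accepting)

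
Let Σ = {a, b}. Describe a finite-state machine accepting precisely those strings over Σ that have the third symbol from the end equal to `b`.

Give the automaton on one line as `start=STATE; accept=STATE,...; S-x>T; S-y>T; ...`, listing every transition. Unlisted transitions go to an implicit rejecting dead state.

A DFA must remember the last 3 symbols (since which symbol is third-to-last isn't known until the input ends). Use one state per possible window of the last ≤3 symbols; accept from those whose window starts with `b`.
15 states suffice.
          a    b  
>  s0     s1   s2 
   s1     s3   s4 
   s2     s5   s6 
   s3     s7   s8 
   s4     s9  s10 
   s5    s11  s12 
   s6    s13  s14 
   s7     s7   s8 
   s8     s9  s10 
   s9    s11  s12 
   s10   s13  s14 
 * s11    s7   s8 
 * s12    s9  s10 
 * s13   s11  s12 
 * s14   s13  s14 
(> = start, * = accepting)

start=s0; accept=s11,s12,s13,s14; s0-a>s1; s0-b>s2; s1-a>s3; s1-b>s4; s2-a>s5; s2-b>s6; s3-a>s7; s3-b>s8; s4-a>s9; s4-b>s10; s5-a>s11; s5-b>s12; s6-a>s13; s6-b>s14; s7-a>s7; s7-b>s8; s8-a>s9; s8-b>s10; s9-a>s11; s9-b>s12; s10-a>s13; s10-b>s14; s11-a>s7; s11-b>s8; s12-a>s9; s12-b>s10; s13-a>s11; s13-b>s12; s14-a>s13; s14-b>s14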